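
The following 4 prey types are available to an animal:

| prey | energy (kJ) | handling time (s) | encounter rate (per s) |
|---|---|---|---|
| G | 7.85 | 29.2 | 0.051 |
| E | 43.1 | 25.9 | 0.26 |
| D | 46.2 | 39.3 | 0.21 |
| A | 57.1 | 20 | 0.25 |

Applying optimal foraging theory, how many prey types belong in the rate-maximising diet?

E/h in descending order: A 2.85, E 1.66, D 1.18, G 0.269 kJ/s. The optimal diet is the largest prefix of this list for which every included type satisfies E_i/h_i > R on the types above it.
Rate on top 1: 2.379. E: 1.66 < 2.379 → exclude; stop.
Optimal diet: A — 1 of 4 types.

1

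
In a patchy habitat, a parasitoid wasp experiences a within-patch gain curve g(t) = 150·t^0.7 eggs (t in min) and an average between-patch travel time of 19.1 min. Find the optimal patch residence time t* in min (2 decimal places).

44.57 min

By the marginal value theorem, leave when the instantaneous gain rate g'(t) equals the habitat-wide average g(t)/(T + t).
g'(t) = 0.7·150·t^-0.3. Setting 0.7·150·t^-0.3 = 150·t^0.7/(19.1+t) gives 0.7(19.1+t) = t, so 0.30·t = 0.7×19.1.
t* = 0.7×19.1/0.30 = 44.57 min.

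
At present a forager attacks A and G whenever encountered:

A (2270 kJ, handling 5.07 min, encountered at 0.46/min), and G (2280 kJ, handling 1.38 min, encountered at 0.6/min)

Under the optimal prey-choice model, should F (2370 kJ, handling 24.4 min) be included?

Intake rate on the current diet: R = (0.46×2270 + 0.6×2280) / (1 + 0.46×5.07 + 0.6×1.38) = 2412/4.16 = 579.8 kJ/min.
F: E/h = 2370/24.4 = 97.13 kJ/min.
97.13 < 579.8, so adding F would lower the average — exclude it.

No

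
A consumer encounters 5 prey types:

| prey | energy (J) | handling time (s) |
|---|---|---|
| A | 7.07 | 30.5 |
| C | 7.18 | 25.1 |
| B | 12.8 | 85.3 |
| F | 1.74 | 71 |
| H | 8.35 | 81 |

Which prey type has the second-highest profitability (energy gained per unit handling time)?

A

Profitability E/h (J/s): A = 7.07/30.5 = 0.232, C = 7.18/25.1 = 0.286, B = 12.8/85.3 = 0.15, F = 1.74/71 = 0.0245, H = 8.35/81 = 0.103.
Ranked: C > A > B > H > F.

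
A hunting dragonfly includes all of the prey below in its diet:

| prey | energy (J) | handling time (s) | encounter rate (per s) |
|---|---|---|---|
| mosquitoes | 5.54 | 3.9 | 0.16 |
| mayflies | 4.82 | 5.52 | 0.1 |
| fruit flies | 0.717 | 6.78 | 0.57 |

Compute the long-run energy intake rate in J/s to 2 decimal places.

R = Σλ_iE_i / (1 + Σλ_ih_i)
Numerator: 0.16×5.54 + 0.1×4.82 + 0.57×0.717 = 1.777
Denominator: 1 + 0.16×3.9 + 0.1×5.52 + 0.57×6.78 = 6.041
R = 1.777/6.041 = 0.2942 J/s

0.29 J/s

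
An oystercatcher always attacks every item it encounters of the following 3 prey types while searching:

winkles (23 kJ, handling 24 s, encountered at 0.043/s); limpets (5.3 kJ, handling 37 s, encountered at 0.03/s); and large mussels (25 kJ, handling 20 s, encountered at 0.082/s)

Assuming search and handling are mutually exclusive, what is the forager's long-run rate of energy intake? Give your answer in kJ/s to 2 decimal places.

R = (0.043×23 + 0.03×5.3 + 0.082×25) / (1 + 0.043×24 + 0.03×37 + 0.082×20) = 3.198/4.782 = 0.6688 kJ/s.

0.67 kJ/s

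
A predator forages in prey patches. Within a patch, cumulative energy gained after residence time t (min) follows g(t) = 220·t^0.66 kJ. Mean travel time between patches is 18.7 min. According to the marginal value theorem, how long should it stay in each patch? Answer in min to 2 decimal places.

Maximise g(t)/(T+t): set derivative to zero → g'(t)(T+t) = g(t).
g'(t) = 0.66·220·t^-0.34. Setting 0.66·220·t^-0.34 = 220·t^0.66/(18.7+t) gives 0.66(18.7+t) = t, so 0.34·t = 0.66×18.7.
t* = 0.66×18.7/0.34 = 36.3 min.

36.30 min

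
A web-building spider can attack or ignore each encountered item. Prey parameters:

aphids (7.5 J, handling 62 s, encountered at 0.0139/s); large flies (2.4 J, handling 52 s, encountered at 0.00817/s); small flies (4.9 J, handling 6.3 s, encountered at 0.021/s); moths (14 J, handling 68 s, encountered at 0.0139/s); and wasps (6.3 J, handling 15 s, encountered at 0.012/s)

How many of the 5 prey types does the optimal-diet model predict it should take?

3

Rank by E/h (J/s): small flies 0.778, wasps 0.42, moths 0.206, aphids 0.121, large flies 0.0462. Include each in turn until the next type's E/h falls below the running intake rate.
Rate on top 1: 0.09088. wasps: 0.42 > 0.09088 → include.
Rate on top 2: 0.136. moths: 0.206 > 0.136 → include.
Rate on top 3: 0.1653. aphids: 0.121 < 0.1653 → exclude; stop.
Optimal diet: small flies, wasps, moths — 3 of 5 types.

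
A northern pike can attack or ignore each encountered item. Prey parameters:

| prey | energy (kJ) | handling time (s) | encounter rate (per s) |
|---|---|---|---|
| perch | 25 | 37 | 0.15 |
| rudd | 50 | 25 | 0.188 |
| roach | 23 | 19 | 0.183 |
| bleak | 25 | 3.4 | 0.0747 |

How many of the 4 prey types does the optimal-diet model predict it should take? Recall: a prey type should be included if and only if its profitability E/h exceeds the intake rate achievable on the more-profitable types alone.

E/h in descending order: bleak 7.35, rudd 2, roach 1.21, perch 0.676 kJ/s. The optimal diet is the largest prefix of this list for which every included type satisfies E_i/h_i > R on the types above it.
Rate on top 1: 1.489. rudd: 2 > 1.489 → include.
Rate on top 2: 1.892. roach: 1.21 < 1.892 → exclude; stop.
Optimal diet: bleak, rudd — 2 of 4 types.

2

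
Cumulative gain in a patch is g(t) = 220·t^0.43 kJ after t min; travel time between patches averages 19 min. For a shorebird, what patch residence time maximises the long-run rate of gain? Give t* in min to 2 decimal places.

14.33 min

Optimal t* satisfies g'(t*) = g(t*)/(T + t*).
g'(t) = 0.43·220·t^-0.57. Setting 0.43·220·t^-0.57 = 220·t^0.43/(19+t) gives 0.43(19+t) = t, so 0.57·t = 0.43×19.
t* = 0.43×19/0.57 = 14.33 min.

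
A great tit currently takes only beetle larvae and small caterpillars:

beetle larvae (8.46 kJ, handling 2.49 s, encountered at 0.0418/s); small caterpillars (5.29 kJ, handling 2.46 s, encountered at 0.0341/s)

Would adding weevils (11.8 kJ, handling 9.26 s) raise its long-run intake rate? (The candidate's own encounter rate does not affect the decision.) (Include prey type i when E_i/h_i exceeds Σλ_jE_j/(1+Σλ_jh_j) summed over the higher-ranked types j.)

Yes

Intake rate on the current diet: R = (0.0418×8.46 + 0.0341×5.29) / (1 + 0.0418×2.49 + 0.0341×2.46) = 0.534/1.188 = 0.4495 kJ/s.
weevils: E/h = 11.8/9.26 = 1.274 kJ/s.
1.274 > 0.4495, so adding weevils raises the average — include it.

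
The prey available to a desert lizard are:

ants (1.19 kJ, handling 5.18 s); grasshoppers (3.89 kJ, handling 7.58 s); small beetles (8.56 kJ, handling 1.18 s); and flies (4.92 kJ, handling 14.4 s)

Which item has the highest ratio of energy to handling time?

small beetles

Profitability E/h (kJ/s): ants = 1.19/5.18 = 0.23, grasshoppers = 3.89/7.58 = 0.513, small beetles = 8.56/1.18 = 7.25, flies = 4.92/14.4 = 0.342.
Ranked: small beetles > grasshoppers > flies > ants.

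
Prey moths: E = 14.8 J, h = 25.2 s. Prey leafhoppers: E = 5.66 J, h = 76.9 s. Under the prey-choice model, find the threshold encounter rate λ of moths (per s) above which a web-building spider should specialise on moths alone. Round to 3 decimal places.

At the threshold, the rate on moths alone equals the profitability of leafhoppers: λ·14.8/(1 + λ·25.2) = 5.66/76.9 = 0.0736.
Rearranging, λ(14.8 − 0.0736×25.2) = 0.0736, so λ = 0.0736/12.95 = 0.005686 per s.

0.006 per s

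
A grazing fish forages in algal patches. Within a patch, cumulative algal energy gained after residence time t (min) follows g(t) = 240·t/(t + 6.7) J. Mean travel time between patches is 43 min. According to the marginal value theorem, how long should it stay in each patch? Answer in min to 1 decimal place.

17.0 min

Maximise g(t)/(T+t): set derivative to zero → g'(t)(T+t) = g(t).
g'(t) = 240·6.7/(t + 6.7)². Setting 240·6.7/(t+6.7)² = 240t/[(t+6.7)(43+t)] gives 6.7(43+t) = t(t+6.7), so t² = 6.7×43 = 288.1.
t* = √288.1 = 16.97 min.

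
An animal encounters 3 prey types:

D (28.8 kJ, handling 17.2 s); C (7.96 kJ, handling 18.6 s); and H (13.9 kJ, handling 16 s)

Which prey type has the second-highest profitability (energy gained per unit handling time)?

H

In descending order of E/h:
D: 28.8/17.2 = 1.67 kJ/s
H: 13.9/16 = 0.869 kJ/s
C: 7.96/18.6 = 0.428 kJ/s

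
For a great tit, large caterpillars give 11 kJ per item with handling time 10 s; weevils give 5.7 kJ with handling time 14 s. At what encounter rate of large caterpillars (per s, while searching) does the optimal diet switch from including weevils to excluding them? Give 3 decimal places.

0.059 per s

At the threshold, the rate on large caterpillars alone equals the profitability of weevils: λ·11/(1 + λ·10) = 5.7/14 = 0.4071.
Rearranging, λ(11 − 0.4071×10) = 0.4071, so λ = 0.4071/6.929 = 0.05876 per s.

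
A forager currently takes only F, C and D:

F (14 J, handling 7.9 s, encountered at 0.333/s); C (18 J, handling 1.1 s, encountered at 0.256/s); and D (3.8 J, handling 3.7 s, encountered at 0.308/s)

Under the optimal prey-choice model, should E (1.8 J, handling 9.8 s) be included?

No

Intake rate on the current diet: R = (0.333×14 + 0.256×18 + 0.308×3.8) / (1 + 0.333×7.9 + 0.256×1.1 + 0.308×3.7) = 10.44/5.052 = 2.067 J/s.
E: E/h = 1.8/9.8 = 0.1837 J/s.
0.1837 < 2.067, so adding E would lower the average — exclude it.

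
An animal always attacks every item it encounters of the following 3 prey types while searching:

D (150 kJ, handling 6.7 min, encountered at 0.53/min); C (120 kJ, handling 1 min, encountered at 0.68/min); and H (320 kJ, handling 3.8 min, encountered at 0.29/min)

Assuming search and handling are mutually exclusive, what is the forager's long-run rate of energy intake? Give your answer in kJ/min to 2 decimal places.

40.09 kJ/min

Energy encountered per unit search time: 0.53×150 + 0.68×120 + 0.29×320 = 253.9 kJ/min.
Handling time per unit search time: 0.53×6.7 + 0.68×1 + 0.29×3.8 = 5.333.
Rate = 253.9/(1 + 5.333) = 40.09 kJ/min.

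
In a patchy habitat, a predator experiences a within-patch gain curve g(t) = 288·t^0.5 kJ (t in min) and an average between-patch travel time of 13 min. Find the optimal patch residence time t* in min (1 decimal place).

13.0 min

Maximise g(t)/(T+t): set derivative to zero → g'(t)(T+t) = g(t).
g'(t) = 0.5·288·t^-0.5. Setting 0.5·288·t^-0.5 = 288·t^0.5/(13+t) gives 0.5(13+t) = t, so 0.50·t = 0.5×13.
t* = 0.5×13/0.50 = 13 min.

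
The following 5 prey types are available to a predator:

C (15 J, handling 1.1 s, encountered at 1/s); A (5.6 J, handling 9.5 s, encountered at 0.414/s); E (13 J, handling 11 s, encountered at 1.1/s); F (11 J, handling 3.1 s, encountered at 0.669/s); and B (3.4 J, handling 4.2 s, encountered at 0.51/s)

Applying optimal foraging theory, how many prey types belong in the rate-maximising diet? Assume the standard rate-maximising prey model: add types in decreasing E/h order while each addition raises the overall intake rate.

Profitabilities (E/h, J/s): C 13.6, F 3.55, E 1.18, B 0.81, A 0.589. Add prey in this order while the next type's profitability exceeds the intake rate on those already taken.
Rate on top 1: 7.143. F: 3.55 < 7.143 → exclude; stop.
Optimal diet: C — 1 of 5 types.

1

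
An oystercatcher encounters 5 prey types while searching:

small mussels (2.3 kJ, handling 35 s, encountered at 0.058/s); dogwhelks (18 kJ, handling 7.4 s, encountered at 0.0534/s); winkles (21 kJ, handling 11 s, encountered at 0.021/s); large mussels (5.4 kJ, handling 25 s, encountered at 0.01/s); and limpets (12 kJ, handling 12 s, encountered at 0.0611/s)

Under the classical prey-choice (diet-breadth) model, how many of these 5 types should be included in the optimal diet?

E/h in descending order: dogwhelks 2.43, winkles 1.91, limpets 1, large mussels 0.216, small mussels 0.0657 kJ/s. The optimal diet is the largest prefix of this list for which every included type satisfies E_i/h_i > R on the types above it.
Rate on top 1: 0.689. winkles: 1.91 > 0.689 → include.
Rate on top 2: 0.8623. limpets: 1 > 0.8623 → include.
Rate on top 3: 0.9051. large mussels: 0.216 < 0.9051 → exclude; stop.
Optimal diet: dogwhelks, winkles, limpets — 3 of 5 types.

3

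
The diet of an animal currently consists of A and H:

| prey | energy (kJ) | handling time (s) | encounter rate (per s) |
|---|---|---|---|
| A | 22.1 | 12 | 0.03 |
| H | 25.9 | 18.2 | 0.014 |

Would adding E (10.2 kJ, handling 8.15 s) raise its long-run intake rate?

On A and H alone, R = ΣλE/(1+Σλh) = 1.026/1.615 = 0.6351 kJ/s.
E: E/h = 10.2/8.15 = 1.252 kJ/s.
1.252 > 0.6351, so adding E raises the average — include it.

Yes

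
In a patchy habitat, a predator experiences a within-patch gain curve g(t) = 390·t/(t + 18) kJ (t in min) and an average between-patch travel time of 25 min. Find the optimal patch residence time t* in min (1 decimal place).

21.2 min

Maximise g(t)/(T+t): set derivative to zero → g'(t)(T+t) = g(t).
g'(t) = 390·18/(t + 18)². Setting 390·18/(t+18)² = 390t/[(t+18)(25+t)] gives 18(25+t) = t(t+18), so t² = 18×25 = 450.
t* = √450 = 21.21 min.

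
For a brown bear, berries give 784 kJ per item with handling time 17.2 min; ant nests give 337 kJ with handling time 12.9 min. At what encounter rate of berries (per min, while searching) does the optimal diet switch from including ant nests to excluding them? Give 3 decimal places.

At the threshold, the rate on berries alone equals the profitability of ant nests: λ·784/(1 + λ·17.2) = 337/12.9 = 26.12.
Rearranging, λ(784 − 26.12×17.2) = 26.12, so λ = 26.12/334.7 = 0.07806 per min.

0.078 per min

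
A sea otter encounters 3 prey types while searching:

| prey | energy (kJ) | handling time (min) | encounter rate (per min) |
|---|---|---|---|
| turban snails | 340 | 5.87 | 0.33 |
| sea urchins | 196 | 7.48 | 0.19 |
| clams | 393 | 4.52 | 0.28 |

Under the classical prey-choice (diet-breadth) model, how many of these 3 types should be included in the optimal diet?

2

Profitabilities (E/h, kJ/min): clams 86.9, turban snails 57.9, sea urchins 26.2. Add prey in this order while the next type's profitability exceeds the intake rate on those already taken.
Rate on top 1: 48.57. turban snails: 57.9 > 48.57 → include.
Rate on top 2: 52.88. sea urchins: 26.2 < 52.88 → exclude; stop.
Optimal diet: clams, turban snails — 2 of 3 types.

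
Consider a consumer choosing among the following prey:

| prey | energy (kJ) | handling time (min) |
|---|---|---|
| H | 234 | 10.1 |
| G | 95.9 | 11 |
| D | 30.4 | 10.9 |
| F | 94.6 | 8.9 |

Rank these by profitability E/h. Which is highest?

H

Profitability E/h (kJ/min): H = 234/10.1 = 23.2, G = 95.9/11 = 8.72, D = 30.4/10.9 = 2.79, F = 94.6/8.9 = 10.6.
Ranked: H > F > G > D.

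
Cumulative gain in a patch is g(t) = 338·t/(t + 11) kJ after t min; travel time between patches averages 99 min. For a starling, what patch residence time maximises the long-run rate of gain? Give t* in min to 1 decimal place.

Optimal t* satisfies g'(t*) = g(t*)/(T + t*).
g'(t) = 338·11/(t + 11)². Setting 338·11/(t+11)² = 338t/[(t+11)(99+t)] gives 11(99+t) = t(t+11), so t² = 11×99 = 1089.
t* = √1089 = 33 min.

33.0 min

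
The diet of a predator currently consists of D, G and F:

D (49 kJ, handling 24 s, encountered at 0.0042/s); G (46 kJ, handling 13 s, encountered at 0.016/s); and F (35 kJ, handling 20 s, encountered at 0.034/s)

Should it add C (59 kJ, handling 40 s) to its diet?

Current rate: (0.0042×49 + 0.016×46 + 0.034×35)/(1 + 0.0042×24 + 0.016×13 + 0.034×20) = 1.072 kJ/s.
C: E/h = 59/40 = 1.475 kJ/s.
1.475 > 1.072, so adding C raises the average — include it.

Yes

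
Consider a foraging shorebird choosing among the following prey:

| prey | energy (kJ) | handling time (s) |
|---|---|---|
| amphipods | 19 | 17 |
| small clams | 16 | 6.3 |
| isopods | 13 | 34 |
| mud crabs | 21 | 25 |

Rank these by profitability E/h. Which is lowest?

In descending order of E/h:
small clams: 16/6.3 = 2.54 kJ/s
amphipods: 19/17 = 1.12 kJ/s
mud crabs: 21/25 = 0.84 kJ/s
isopods: 13/34 = 0.382 kJ/s

isopods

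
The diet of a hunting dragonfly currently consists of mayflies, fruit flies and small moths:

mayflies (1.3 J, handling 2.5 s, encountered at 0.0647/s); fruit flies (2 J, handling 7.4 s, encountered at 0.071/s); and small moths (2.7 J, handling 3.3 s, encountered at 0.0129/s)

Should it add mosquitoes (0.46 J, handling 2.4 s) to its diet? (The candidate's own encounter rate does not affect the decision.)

Current rate: (0.0647×1.3 + 0.071×2 + 0.0129×2.7)/(1 + 0.0647×2.5 + 0.071×7.4 + 0.0129×3.3) = 0.1509 J/s.
mosquitoes: E/h = 0.46/2.4 = 0.1917 J/s.
Since 0.1917 > R, including mosquitoes increases the long-run rate.

Yes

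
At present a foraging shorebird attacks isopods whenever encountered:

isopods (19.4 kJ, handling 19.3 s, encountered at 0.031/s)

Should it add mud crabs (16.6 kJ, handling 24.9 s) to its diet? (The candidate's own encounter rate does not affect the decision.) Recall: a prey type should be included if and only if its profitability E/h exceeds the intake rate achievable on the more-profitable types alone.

Intake rate on the current diet: R = (0.031×19.4) / (1 + 0.031×19.3) = 0.6014/1.598 = 0.3763 kJ/s.
Profitability of mud crabs: 16.6/24.9 = 0.6667 kJ/s.
Since 0.6667 > R, including mud crabs increases the long-run rate.

Yes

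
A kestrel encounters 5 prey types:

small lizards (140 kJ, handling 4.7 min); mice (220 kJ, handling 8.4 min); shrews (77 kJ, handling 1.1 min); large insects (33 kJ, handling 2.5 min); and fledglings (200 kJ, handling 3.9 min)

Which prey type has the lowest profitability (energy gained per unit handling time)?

Profitability E/h (kJ/min): small lizards = 140/4.7 = 29.8, mice = 220/8.4 = 26.2, shrews = 77/1.1 = 70, large insects = 33/2.5 = 13.2, fledglings = 200/3.9 = 51.3.
Ranked: shrews > fledglings > small lizards > mice > large insects.

large insects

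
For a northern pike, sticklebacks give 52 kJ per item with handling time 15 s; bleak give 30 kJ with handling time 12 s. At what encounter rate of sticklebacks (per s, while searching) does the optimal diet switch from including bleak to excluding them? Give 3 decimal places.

The zero-one rule: include bleak iff E₂/h₂ > λE₁/(1+λh₁). Equality gives the switch point.
λE₁h₂ = E₂ + λE₂h₁ ⇒ λ = E₂/(E₁h₂ − E₂h₁) = 30/(624 − 450) = 0.1724 per s.

0.172 per s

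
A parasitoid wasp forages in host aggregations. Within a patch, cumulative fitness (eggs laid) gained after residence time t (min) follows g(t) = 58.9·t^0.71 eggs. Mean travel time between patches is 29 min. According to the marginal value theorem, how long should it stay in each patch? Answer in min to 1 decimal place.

71.0 min

Maximise g(t)/(T+t): set derivative to zero → g'(t)(T+t) = g(t).
g'(t) = 0.71·58.9·t^-0.29. Setting 0.71·58.9·t^-0.29 = 58.9·t^0.71/(29+t) gives 0.71(29+t) = t, so 0.29·t = 0.71×29.
t* = 0.71×29/0.29 = 71 min.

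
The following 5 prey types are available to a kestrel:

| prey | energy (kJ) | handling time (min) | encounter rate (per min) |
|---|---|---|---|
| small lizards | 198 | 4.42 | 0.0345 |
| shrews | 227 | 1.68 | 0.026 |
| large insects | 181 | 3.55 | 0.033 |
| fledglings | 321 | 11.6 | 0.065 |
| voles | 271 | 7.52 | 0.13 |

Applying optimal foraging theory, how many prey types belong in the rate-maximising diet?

Rank by E/h (kJ/min): shrews 135, large insects 51, small lizards 44.8, voles 36, fledglings 27.7. Include each in turn until the next type's E/h falls below the running intake rate.
Rate on top 1: 5.655. large insects: 51 > 5.655 → include.
Rate on top 2: 10.23. small lizards: 44.8 > 10.23 → include.
Rate on top 3: 14.24. voles: 36 > 14.24 → include.
Rate on top 4: 23.54. fledglings: 27.7 > 23.54 → include.
Optimal diet: shrews, large insects, small lizards, voles, fledglings — 5 of 5 types.

5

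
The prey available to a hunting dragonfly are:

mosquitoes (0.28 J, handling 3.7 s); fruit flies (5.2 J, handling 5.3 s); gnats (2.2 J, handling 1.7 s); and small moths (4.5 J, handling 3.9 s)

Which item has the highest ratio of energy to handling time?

gnats

In descending order of E/h:
gnats: 2.2/1.7 = 1.29 J/s
small moths: 4.5/3.9 = 1.15 J/s
fruit flies: 5.2/5.3 = 0.981 J/s
mosquitoes: 0.28/3.7 = 0.0757 J/s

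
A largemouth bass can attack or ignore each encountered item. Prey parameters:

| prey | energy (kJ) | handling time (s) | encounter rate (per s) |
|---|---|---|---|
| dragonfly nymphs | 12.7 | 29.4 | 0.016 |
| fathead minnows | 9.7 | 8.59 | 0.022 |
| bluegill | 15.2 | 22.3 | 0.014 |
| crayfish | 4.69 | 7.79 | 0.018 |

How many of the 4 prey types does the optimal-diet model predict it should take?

4

E/h in descending order: fathead minnows 1.13, bluegill 0.682, crayfish 0.602, dragonfly nymphs 0.432 kJ/s. The optimal diet is the largest prefix of this list for which every included type satisfies E_i/h_i > R on the types above it.
Rate on top 1: 0.1795. bluegill: 0.682 > 0.1795 → include.
Rate on top 2: 0.2839. crayfish: 0.602 > 0.2839 → include.
Rate on top 3: 0.3111. dragonfly nymphs: 0.432 > 0.3111 → include.
Optimal diet: fathead minnows, bluegill, crayfish, dragonfly nymphs — 4 of 4 types.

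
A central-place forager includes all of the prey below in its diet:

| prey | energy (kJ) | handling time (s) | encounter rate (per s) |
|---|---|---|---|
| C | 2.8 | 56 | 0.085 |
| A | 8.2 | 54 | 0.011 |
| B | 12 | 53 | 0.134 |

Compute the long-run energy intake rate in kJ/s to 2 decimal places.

R = (0.085×2.8 + 0.011×8.2 + 0.134×12) / (1 + 0.085×56 + 0.011×54 + 0.134×53) = 1.936/13.46 = 0.1439 kJ/s.

0.14 kJ/s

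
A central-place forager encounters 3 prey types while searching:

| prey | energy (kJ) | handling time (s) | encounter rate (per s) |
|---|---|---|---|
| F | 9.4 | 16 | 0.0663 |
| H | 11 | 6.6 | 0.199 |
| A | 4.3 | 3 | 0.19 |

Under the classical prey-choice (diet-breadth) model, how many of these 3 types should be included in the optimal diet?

Rank by E/h (kJ/s): H 1.67, A 1.43, F 0.588. Include each in turn until the next type's E/h falls below the running intake rate.
Rate on top 1: 0.9462. A: 1.43 > 0.9462 → include.
Rate on top 2: 1.043. F: 0.588 < 1.043 → exclude; stop.
Optimal diet: H, A — 2 of 3 types.

2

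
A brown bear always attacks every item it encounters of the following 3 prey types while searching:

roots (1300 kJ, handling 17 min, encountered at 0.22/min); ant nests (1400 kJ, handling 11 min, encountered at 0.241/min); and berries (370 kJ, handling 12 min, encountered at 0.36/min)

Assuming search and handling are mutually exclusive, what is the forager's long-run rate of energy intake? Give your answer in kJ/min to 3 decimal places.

64.606 kJ/min

Energy encountered per unit search time: 0.22×1300 + 0.241×1400 + 0.36×370 = 756.6 kJ/min.
Handling time per unit search time: 0.22×17 + 0.241×11 + 0.36×12 = 10.71.
Rate = 756.6/(1 + 10.71) = 64.61 kJ/min.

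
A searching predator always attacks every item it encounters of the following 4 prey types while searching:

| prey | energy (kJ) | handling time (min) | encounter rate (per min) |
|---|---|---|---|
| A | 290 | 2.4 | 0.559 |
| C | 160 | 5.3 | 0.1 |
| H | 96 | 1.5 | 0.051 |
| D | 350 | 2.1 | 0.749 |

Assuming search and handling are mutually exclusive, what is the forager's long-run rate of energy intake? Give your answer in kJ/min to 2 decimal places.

R = (0.559×290 + 0.1×160 + 0.051×96 + 0.749×350) / (1 + 0.559×2.4 + 0.1×5.3 + 0.051×1.5 + 0.749×2.1) = 445.2/4.521 = 98.46 kJ/min.

98.46 kJ/min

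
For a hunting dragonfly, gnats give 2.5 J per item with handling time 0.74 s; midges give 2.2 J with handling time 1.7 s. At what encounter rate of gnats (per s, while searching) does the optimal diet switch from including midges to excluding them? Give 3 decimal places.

0.839 per s

Drop midges once their profitability E₂/h₂ falls below the rate achievable on gnats alone: E₂/h₂ = λE₁/(1 + λh₁).
Solve for λ: λE₁h₂ = E₂(1 + λh₁) → λ(E₁h₂ − E₂h₁) = E₂ → λ = E₂/(E₁h₂ − E₂h₁).
λ = 2.2/(2.5×1.7 − 2.2×0.74) = 2.2/2.622 = 0.8391 per s.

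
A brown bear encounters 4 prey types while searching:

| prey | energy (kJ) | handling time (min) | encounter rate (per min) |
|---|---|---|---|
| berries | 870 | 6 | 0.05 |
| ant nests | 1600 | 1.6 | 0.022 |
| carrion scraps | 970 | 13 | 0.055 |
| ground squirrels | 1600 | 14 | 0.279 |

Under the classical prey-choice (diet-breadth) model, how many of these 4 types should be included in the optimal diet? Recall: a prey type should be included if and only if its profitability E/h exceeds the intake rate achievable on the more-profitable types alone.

3

Rank by E/h (kJ/min): ant nests 1e+03, berries 145, ground squirrels 114, carrion scraps 74.6. Include each in turn until the next type's E/h falls below the running intake rate.
Rate on top 1: 34. berries: 145 > 34 → include.
Rate on top 2: 58.94. ground squirrels: 114 > 58.94 → include.
Rate on top 3: 100.2. carrion scraps: 74.6 < 100.2 → exclude; stop.
Optimal diet: ant nests, berries, ground squirrels — 3 of 4 types.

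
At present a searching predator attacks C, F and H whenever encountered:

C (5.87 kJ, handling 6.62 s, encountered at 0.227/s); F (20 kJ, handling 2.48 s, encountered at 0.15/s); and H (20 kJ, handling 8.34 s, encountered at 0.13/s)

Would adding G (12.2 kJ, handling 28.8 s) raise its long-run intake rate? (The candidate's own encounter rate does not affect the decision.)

No

On C, F and H alone, R = ΣλE/(1+Σλh) = 6.932/3.959 = 1.751 kJ/s.
Profitability of G: 12.2/28.8 = 0.4236 kJ/s.
Since 0.4236 < R, time spent handling G is better spent searching.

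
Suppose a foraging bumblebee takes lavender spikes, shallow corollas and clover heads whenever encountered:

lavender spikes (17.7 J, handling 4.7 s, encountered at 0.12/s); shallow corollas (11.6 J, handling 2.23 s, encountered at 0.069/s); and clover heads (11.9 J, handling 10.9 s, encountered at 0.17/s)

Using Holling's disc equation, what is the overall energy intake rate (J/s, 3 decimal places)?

R = Σλ_iE_i / (1 + Σλ_ih_i)
Numerator: 0.12×17.7 + 0.069×11.6 + 0.17×11.9 = 4.947
Denominator: 1 + 0.12×4.7 + 0.069×2.23 + 0.17×10.9 = 3.571
R = 4.947/3.571 = 1.385 J/s

1.385 J/s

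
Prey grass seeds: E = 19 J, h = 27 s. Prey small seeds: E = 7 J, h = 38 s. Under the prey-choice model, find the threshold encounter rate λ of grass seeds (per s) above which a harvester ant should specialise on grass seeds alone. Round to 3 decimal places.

At the threshold, the rate on grass seeds alone equals the profitability of small seeds: λ·19/(1 + λ·27) = 7/38 = 0.1842.
Rearranging, λ(19 − 0.1842×27) = 0.1842, so λ = 0.1842/14.03 = 0.01313 per s.

0.013 per s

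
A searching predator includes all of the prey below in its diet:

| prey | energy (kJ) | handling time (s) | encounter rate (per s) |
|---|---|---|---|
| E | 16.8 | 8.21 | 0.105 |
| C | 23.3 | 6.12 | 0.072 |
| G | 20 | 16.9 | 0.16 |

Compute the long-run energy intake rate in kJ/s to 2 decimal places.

Energy encountered per unit search time: 0.105×16.8 + 0.072×23.3 + 0.16×20 = 6.642 kJ/s.
Handling time per unit search time: 0.105×8.21 + 0.072×6.12 + 0.16×16.9 = 4.007.
Rate = 6.642/(1 + 4.007) = 1.327 kJ/s.

1.33 kJ/s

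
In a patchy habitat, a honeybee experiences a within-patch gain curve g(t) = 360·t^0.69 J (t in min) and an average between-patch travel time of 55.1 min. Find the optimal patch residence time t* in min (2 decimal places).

122.64 min

By the marginal value theorem, leave when the instantaneous gain rate g'(t) equals the habitat-wide average g(t)/(T + t).
g'(t) = 0.69·360·t^-0.31. Setting 0.69·360·t^-0.31 = 360·t^0.69/(55.1+t) gives 0.69(55.1+t) = t, so 0.31·t = 0.69×55.1.
t* = 0.69×55.1/0.31 = 122.6 min.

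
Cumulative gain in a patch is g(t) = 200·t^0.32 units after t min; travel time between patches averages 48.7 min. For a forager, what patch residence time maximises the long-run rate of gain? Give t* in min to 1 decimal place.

By the marginal value theorem, leave when the instantaneous gain rate g'(t) equals the habitat-wide average g(t)/(T + t).
g'(t) = 0.32·200·t^-0.68. Setting 0.32·200·t^-0.68 = 200·t^0.32/(48.7+t) gives 0.32(48.7+t) = t, so 0.68·t = 0.32×48.7.
t* = 0.32×48.7/0.68 = 22.92 min.

22.9 min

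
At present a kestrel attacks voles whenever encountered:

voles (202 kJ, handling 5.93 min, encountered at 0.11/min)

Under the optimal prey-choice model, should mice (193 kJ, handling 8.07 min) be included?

Yes

Intake rate on the current diet: R = (0.11×202) / (1 + 0.11×5.93) = 22.22/1.652 = 13.45 kJ/min.
mice: E/h = 193/8.07 = 23.92 kJ/min.
Since 23.92 > R, including mice increases the long-run rate.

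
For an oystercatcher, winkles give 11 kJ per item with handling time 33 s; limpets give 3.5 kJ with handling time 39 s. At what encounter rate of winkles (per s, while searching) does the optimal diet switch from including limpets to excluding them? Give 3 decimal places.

At the threshold, the rate on winkles alone equals the profitability of limpets: λ·11/(1 + λ·33) = 3.5/39 = 0.08974.
Rearranging, λ(11 − 0.08974×33) = 0.08974, so λ = 0.08974/8.038 = 0.01116 per s.

0.011 per s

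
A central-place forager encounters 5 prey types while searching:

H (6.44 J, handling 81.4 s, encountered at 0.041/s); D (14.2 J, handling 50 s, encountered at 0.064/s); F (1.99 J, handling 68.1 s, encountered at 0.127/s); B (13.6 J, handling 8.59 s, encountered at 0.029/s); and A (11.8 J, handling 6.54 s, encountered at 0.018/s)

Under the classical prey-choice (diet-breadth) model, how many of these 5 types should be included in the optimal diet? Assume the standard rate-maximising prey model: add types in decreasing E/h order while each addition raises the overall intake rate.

2

Profitabilities (E/h, J/s): A 1.8, B 1.58, D 0.284, H 0.0791, F 0.0292. Add prey in this order while the next type's profitability exceeds the intake rate on those already taken.
Rate on top 1: 0.19. B: 1.58 > 0.19 → include.
Rate on top 2: 0.4439. D: 0.284 < 0.4439 → exclude; stop.
Optimal diet: A, B — 2 of 5 types.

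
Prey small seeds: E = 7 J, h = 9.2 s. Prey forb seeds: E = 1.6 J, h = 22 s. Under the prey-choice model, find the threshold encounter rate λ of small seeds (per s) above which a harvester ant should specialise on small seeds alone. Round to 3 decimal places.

0.011 per s

At the threshold, the rate on small seeds alone equals the profitability of forb seeds: λ·7/(1 + λ·9.2) = 1.6/22 = 0.07273.
Rearranging, λ(7 − 0.07273×9.2) = 0.07273, so λ = 0.07273/6.331 = 0.01149 per s.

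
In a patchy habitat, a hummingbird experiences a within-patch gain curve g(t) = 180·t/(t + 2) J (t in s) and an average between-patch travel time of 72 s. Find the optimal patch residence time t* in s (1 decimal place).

12.0 s

Optimal t* satisfies g'(t*) = g(t*)/(T + t*).
g'(t) = 180·2/(t + 2)². Setting 180·2/(t+2)² = 180t/[(t+2)(72+t)] gives 2(72+t) = t(t+2), so t² = 2×72 = 144.
t* = √144 = 12 s.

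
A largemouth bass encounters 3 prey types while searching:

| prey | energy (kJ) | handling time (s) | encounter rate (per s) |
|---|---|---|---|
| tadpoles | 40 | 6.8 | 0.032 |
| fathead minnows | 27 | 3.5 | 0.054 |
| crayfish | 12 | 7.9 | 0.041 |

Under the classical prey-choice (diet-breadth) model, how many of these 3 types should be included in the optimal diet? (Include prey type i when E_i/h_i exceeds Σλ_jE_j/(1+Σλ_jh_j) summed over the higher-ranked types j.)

2

Rank by E/h (kJ/s): fathead minnows 7.71, tadpoles 5.88, crayfish 1.52. Include each in turn until the next type's E/h falls below the running intake rate.
Rate on top 1: 1.226. tadpoles: 5.88 > 1.226 → include.
Rate on top 2: 1.947. crayfish: 1.52 < 1.947 → exclude; stop.
Optimal diet: fathead minnows, tadpoles — 2 of 3 types.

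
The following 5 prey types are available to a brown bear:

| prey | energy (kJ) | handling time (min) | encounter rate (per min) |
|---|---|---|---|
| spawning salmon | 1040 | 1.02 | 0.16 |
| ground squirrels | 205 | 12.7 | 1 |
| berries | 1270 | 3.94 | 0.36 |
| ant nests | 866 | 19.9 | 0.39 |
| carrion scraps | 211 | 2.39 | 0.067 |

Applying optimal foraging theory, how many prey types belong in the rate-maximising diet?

Profitabilities (E/h, kJ/min): spawning salmon 1.02e+03, berries 322, carrion scraps 88.3, ant nests 43.5, ground squirrels 16.1. Add prey in this order while the next type's profitability exceeds the intake rate on those already taken.
Rate on top 1: 143.1. berries: 322 > 143.1 → include.
Rate on top 2: 241.6. carrion scraps: 88.3 < 241.6 → exclude; stop.
Optimal diet: spawning salmon, berries — 2 of 5 types.

2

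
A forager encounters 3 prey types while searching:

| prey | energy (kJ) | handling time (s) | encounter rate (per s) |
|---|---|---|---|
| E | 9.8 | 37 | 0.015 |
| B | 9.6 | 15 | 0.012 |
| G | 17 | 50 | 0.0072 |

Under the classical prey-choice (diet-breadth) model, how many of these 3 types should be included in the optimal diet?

3

Profitabilities (E/h, kJ/s): B 0.64, G 0.34, E 0.265. Add prey in this order while the next type's profitability exceeds the intake rate on those already taken.
Rate on top 1: 0.09763. G: 0.34 > 0.09763 → include.
Rate on top 2: 0.1543. E: 0.265 > 0.1543 → include.
Optimal diet: B, G, E — 3 of 3 types.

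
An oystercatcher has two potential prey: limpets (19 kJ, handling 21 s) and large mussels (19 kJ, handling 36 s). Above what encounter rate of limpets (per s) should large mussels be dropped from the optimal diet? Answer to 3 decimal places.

0.067 per s

The zero-one rule: include large mussels iff E₂/h₂ > λE₁/(1+λh₁). Equality gives the switch point.
λE₁h₂ = E₂ + λE₂h₁ ⇒ λ = E₂/(E₁h₂ − E₂h₁) = 19/(684 − 399) = 0.06667 per s.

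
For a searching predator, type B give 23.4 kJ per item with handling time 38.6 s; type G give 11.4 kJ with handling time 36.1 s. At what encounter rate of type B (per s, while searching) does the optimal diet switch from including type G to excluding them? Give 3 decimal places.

0.028 per s

At the threshold, the rate on type B alone equals the profitability of type G: λ·23.4/(1 + λ·38.6) = 11.4/36.1 = 0.3158.
Rearranging, λ(23.4 − 0.3158×38.6) = 0.3158, so λ = 0.3158/11.21 = 0.02817 per s.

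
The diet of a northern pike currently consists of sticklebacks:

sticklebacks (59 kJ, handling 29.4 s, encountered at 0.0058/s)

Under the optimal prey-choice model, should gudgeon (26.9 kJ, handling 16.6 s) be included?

Intake rate on the current diet: R = (0.0058×59) / (1 + 0.0058×29.4) = 0.3422/1.171 = 0.2923 kJ/s.
gudgeon: E/h = 26.9/16.6 = 1.62 kJ/s.
1.62 > 0.2923, so adding gudgeon raises the average — include it.

Yes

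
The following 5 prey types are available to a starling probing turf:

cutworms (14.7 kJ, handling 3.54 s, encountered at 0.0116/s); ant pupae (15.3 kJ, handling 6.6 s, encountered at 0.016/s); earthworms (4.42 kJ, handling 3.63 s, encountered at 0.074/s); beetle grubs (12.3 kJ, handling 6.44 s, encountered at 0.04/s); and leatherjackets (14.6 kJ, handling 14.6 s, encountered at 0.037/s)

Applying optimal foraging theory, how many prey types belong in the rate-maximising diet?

5

Profitabilities (E/h, kJ/s): cutworms 4.15, ant pupae 2.32, beetle grubs 1.91, earthworms 1.22, leatherjackets 1. Add prey in this order while the next type's profitability exceeds the intake rate on those already taken.
Rate on top 1: 0.1638. ant pupae: 2.32 > 0.1638 → include.
Rate on top 2: 0.3622. beetle grubs: 1.91 > 0.3622 → include.
Rate on top 3: 0.6461. earthworms: 1.22 > 0.6461 → include.
Rate on top 4: 0.7379. leatherjackets: 1 > 0.7379 → include.
Optimal diet: cutworms, ant pupae, beetle grubs, earthworms, leatherjackets — 5 of 5 types.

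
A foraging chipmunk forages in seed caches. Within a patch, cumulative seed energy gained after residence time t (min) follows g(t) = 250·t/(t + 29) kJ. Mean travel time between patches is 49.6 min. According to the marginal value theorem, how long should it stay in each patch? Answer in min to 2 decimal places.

Maximise g(t)/(T+t): set derivative to zero → g'(t)(T+t) = g(t).
g'(t) = 250·29/(t + 29)². Setting 250·29/(t+29)² = 250t/[(t+29)(49.6+t)] gives 29(49.6+t) = t(t+29), so t² = 29×49.6 = 1438.
t* = √1438 = 37.93 min.

37.93 min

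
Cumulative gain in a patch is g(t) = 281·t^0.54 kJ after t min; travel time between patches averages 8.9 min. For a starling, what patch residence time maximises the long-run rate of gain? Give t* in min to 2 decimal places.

10.45 min

By the marginal value theorem, leave when the instantaneous gain rate g'(t) equals the habitat-wide average g(t)/(T + t).
g'(t) = 0.54·281·t^-0.46. Setting 0.54·281·t^-0.46 = 281·t^0.54/(8.9+t) gives 0.54(8.9+t) = t, so 0.46·t = 0.54×8.9.
t* = 0.54×8.9/0.46 = 10.45 min.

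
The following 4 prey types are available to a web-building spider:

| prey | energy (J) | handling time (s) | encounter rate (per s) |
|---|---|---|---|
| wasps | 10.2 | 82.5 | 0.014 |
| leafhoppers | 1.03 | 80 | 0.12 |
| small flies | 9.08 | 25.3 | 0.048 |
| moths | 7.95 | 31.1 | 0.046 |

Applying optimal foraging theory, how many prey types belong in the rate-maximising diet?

Profitabilities (E/h, J/s): small flies 0.359, moths 0.256, wasps 0.124, leafhoppers 0.0129. Add prey in this order while the next type's profitability exceeds the intake rate on those already taken.
Rate on top 1: 0.1968. moths: 0.256 > 0.1968 → include.
Rate on top 2: 0.2199. wasps: 0.124 < 0.2199 → exclude; stop.
Optimal diet: small flies, moths — 2 of 4 types.

2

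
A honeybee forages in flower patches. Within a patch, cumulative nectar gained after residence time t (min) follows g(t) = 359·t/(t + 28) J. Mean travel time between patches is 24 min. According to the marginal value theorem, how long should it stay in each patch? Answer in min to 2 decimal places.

By the marginal value theorem, leave when the instantaneous gain rate g'(t) equals the habitat-wide average g(t)/(T + t).
g'(t) = 359·28/(t + 28)². Setting 359·28/(t+28)² = 359t/[(t+28)(24+t)] gives 28(24+t) = t(t+28), so t² = 28×24 = 672.
t* = √672 = 25.92 min.

25.92 min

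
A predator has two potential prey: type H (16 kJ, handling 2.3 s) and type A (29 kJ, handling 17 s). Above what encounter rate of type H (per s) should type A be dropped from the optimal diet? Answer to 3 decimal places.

0.141 per s

At the threshold, the rate on type H alone equals the profitability of type A: λ·16/(1 + λ·2.3) = 29/17 = 1.706.
Rearranging, λ(16 − 1.706×2.3) = 1.706, so λ = 1.706/12.08 = 0.1413 per s.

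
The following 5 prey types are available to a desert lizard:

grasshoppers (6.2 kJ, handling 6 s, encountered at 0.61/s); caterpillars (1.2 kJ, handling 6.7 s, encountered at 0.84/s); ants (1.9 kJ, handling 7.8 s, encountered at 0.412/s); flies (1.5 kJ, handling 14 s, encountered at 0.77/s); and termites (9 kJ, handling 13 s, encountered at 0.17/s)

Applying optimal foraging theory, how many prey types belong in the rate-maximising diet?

1

Profitabilities (E/h, kJ/s): grasshoppers 1.03, termites 0.692, ants 0.244, caterpillars 0.179, flies 0.107. Add prey in this order while the next type's profitability exceeds the intake rate on those already taken.
Rate on top 1: 0.8116. termites: 0.692 < 0.8116 → exclude; stop.
Optimal diet: grasshoppers — 1 of 5 types.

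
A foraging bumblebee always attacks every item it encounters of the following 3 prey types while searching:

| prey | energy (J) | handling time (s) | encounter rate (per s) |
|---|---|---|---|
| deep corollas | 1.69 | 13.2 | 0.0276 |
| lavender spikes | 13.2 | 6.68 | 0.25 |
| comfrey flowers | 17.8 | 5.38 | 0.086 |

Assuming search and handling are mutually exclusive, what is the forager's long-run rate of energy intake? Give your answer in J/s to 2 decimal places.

Energy encountered per unit search time: 0.0276×1.69 + 0.25×13.2 + 0.086×17.8 = 4.877 J/s.
Handling time per unit search time: 0.0276×13.2 + 0.25×6.68 + 0.086×5.38 = 2.497.
Rate = 4.877/(1 + 2.497) = 1.395 J/s.

1.39 J/s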